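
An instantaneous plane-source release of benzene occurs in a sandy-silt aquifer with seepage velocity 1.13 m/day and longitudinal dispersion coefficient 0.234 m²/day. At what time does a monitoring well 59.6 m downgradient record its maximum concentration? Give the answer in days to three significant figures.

For the 1D instantaneous-source solution, setting ∂C/∂t = 0 at fixed x gives v²t² + 2Dt − x² = 0, so t = (√(D² + v²x²) − D)/v².
√(D² + v²x²) = √(0.234² + 1.13² × 59.6²) = 67.35; v² = 1.2769.
t = (67.35 − 0.234)/1.2769 = 52.6 days (vs. the pure-advection estimate x/v = 52.7 d).

52.6 days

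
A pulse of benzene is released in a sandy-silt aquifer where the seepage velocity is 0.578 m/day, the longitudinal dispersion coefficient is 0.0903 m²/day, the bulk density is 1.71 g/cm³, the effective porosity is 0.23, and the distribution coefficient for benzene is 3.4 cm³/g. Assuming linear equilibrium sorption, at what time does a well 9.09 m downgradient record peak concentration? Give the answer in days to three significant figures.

Retardation factor R = 1 + ρ_b·K_d/n = 1 + 1.71 × 3.4/0.23 = 26.28.
Sorption retards both mechanisms: v_R = v/R = 0.02199 m/day, D_R = D/R = 0.003436 m²/day.
Peak time from v_R²t² + 2D_R t − x² = 0: t = (√(D_R² + v_R²x²) − D_R)/v_R².
√(D_R² + v_R²x²) = √(0.003436² + 0.02199² × 9.09²) = 0.1999; v_R² = 0.0004836.
t = (0.1999 − 0.003436)/0.0004836 = 406 days.

406 days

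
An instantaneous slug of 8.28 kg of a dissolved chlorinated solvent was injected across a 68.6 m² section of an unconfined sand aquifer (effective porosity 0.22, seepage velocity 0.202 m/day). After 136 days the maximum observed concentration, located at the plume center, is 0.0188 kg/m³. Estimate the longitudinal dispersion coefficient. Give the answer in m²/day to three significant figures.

0.498 m²/day

At the plume center C_max = M/(n_e·A·√(4πDt)), so D = M²/(4πt·(n_e·A·C_max)²).
n_e·A·C_max = 0.22 × 68.6 × 0.0188 = 0.2837 kg/m.
D = 8.28²/(4π × 136 × 0.2837²) = 0.498 m²/day.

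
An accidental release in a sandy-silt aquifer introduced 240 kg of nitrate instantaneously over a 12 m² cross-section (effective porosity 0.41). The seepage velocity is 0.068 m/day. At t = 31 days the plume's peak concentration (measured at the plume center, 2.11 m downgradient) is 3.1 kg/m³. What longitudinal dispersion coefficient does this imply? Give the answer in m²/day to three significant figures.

At the plume center C_max = M/(n_e·A·√(4πDt)), so D = M²/(4πt·(n_e·A·C_max)²).
n_e·A·C_max = 0.41 × 12 × 3.1 = 15.25 kg/m.
D = 240²/(4π × 31 × 15.25²) = 0.636 m²/day.

0.636 m²/day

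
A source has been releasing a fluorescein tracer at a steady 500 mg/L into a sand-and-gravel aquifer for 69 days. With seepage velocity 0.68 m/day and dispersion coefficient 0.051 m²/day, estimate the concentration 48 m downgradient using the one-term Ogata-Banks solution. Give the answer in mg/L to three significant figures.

For a continuous step input, C/C₀ ≈ ½·erfc((x−vt)/(2√(Dt))).
vt = 0.68 × 69 = 46.92 m and 2√(Dt) = 2√(0.051 × 69) = 3.752 m.
Argument (x−vt)/(2√(Dt)) = (48 − 46.92)/3.752 = 0.2878; ½·erfc(0.2878) = 0.3420.
C = 500 × 0.3420 = 171 mg/L.

171 mg/L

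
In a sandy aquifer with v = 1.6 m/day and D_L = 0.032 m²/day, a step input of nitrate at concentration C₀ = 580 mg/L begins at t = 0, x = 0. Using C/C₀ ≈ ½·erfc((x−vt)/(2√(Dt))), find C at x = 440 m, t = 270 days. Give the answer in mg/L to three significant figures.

For a continuous step input, C/C₀ ≈ ½·erfc((x−vt)/(2√(Dt))).
vt = 1.6 × 270 = 432 m and 2√(Dt) = 2√(0.032 × 270) = 5.879 m.
Argument (x−vt)/(2√(Dt)) = (440 − 432)/5.879 = 1.361; ½·erfc(1.361) = 0.02713.
C = 580 × 0.02713 = 15.7 mg/L.

15.7 mg/L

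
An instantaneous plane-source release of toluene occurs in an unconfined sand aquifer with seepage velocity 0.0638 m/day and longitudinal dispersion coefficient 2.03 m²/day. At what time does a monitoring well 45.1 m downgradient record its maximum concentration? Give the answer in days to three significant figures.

For the 1D instantaneous-source solution, setting ∂C/∂t = 0 at fixed x gives v²t² + 2Dt − x² = 0, so t = (√(D² + v²x²) − D)/v².
√(D² + v²x²) = √(2.03² + 0.0638² × 45.1²) = 3.521; v² = 0.00407044.
t = (3.521 − 2.03)/0.00407044 = 366 days (vs. the pure-advection estimate x/v = 707 d).

366 days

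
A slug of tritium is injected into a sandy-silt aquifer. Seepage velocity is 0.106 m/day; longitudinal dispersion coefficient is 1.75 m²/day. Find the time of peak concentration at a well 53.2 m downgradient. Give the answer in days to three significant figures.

370 days

For the 1D instantaneous-source solution, setting ∂C/∂t = 0 at fixed x gives v²t² + 2Dt − x² = 0, so t = (√(D² + v²x²) − D)/v².
√(D² + v²x²) = √(1.75² + 0.106² × 53.2²) = 5.904; v² = 0.011236.
t = (5.904 − 1.75)/0.011236 = 370 days (vs. the pure-advection estimate x/v = 502 d).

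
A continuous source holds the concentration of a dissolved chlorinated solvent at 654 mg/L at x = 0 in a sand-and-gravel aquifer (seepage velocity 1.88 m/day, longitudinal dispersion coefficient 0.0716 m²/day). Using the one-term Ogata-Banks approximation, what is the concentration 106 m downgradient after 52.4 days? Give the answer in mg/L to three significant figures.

2.05 mg/L

For a continuous step input, C/C₀ ≈ ½·erfc((x−vt)/(2√(Dt))).
vt = 1.88 × 52.4 = 98.512 m and 2√(Dt) = 2√(0.0716 × 52.4) = 3.874 m.
Argument (x−vt)/(2√(Dt)) = (106 − 98.512)/3.874 = 1.933; ½·erfc(1.933) = 0.003132.
C = 654 × 0.003132 = 2.05 mg/L.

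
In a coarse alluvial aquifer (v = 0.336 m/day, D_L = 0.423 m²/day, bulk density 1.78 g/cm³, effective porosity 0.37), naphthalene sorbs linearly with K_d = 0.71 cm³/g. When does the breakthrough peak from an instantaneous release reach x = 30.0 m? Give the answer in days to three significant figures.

Retardation factor R = 1 + ρ_b·K_d/n = 1 + 1.78 × 0.71/0.37 = 4.416.
Sorption retards both mechanisms: v_R = v/R = 0.07609 m/day, D_R = D/R = 0.09579 m²/day.
Peak time from v_R²t² + 2D_R t − x² = 0: t = (√(D_R² + v_R²x²) − D_R)/v_R².
√(D_R² + v_R²x²) = √(0.09579² + 0.07609² × 30.0²) = 2.285; v_R² = 0.005790.
t = (2.285 − 0.09579)/0.005790 = 378 days.

378 days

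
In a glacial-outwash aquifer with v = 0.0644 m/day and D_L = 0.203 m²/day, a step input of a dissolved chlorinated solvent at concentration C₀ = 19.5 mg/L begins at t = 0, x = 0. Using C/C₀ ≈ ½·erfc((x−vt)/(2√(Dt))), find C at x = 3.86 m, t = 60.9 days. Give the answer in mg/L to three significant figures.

For a continuous step input, C/C₀ ≈ ½·erfc((x−vt)/(2√(Dt))).
vt = 0.0644 × 60.9 = 3.92196 m and 2√(Dt) = 2√(0.203 × 60.9) = 7.032 m.
Argument (x−vt)/(2√(Dt)) = (3.86 − 3.92196)/7.032 = -0.008811; ½·erfc(-0.008811) = 0.5050.
C = 19.5 × 0.5050 = 9.85 mg/L.

9.85 mg/L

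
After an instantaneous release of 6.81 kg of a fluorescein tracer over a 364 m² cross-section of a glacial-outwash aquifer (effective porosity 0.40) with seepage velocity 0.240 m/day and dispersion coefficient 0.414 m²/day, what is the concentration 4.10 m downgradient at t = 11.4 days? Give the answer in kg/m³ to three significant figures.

0.00550 kg/m³

For an instantaneous plane source, C(x,t) = M/(n_e·A·√(4πDt)) · exp(−(x−vt)²/(4Dt)), with n_e·A the pore (flow) area.
Plume center vt = 0.240 × 11.4 = 2.736 m, so the well at 4.10 m is 1.364 m downgradient of the peak.
√(4πDt) = 7.701 m, giving peak height M/(n_e·A·√(4πDt)) = 6.81/(0.40 × 364 × 7.701) = 0.006073 kg/m³.
(x−vt)²/(4Dt) = (1.364)²/(4 × 0.414 × 11.4) = 0.09855; exp(−0.09855) = 0.9062.
C = 0.006073 × 0.9062 = 0.00550 kg/m³.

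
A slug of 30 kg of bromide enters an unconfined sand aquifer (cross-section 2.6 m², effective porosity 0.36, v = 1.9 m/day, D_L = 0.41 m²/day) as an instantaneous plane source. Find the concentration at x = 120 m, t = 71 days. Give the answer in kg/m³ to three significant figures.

For an instantaneous plane source, C(x,t) = M/(n_e·A·√(4πDt)) · exp(−(x−vt)²/(4Dt)), with n_e·A the pore (flow) area.
Plume center vt = 1.9 × 71 = 134.9 m, so the well at 120 m is 14.9 m upgradient of the peak.
√(4πDt) = 19.13 m, giving peak height M/(n_e·A·√(4πDt)) = 30/(0.36 × 2.6 × 19.13) = 1.675 kg/m³.
(x−vt)²/(4Dt) = (-14.9)²/(4 × 0.41 × 71) = 1.907; exp(−1.907) = 0.1485.
C = 1.675 × 0.1485 = 0.249 kg/m³.

0.249 kg/m³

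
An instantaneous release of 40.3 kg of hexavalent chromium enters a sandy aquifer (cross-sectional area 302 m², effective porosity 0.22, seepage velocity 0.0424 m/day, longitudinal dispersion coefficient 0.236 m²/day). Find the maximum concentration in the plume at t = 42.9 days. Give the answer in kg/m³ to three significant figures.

The peak of an instantaneous 1D plume sits at x = vt; there the Gaussian factor is 1 and C_max = M/(n_e·A·√(4πDt)), where n_e·A is the pore area the mass is dissolved in.
√(4πDt) = √(4π × 0.236 × 42.9) = 11.28 m, so C_max = 40.3/(0.22 × 302 × 11.28) = 0.0538 kg/m³.

0.0538 kg/m³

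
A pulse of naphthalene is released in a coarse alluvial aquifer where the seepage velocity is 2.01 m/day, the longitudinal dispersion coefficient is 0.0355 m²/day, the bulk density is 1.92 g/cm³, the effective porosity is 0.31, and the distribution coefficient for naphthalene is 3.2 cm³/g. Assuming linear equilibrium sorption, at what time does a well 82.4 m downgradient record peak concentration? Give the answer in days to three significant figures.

Retardation factor R = 1 + ρ_b·K_d/n = 1 + 1.92 × 3.2/0.31 = 20.82.
Sorption retards both mechanisms: v_R = v/R = 0.09654 m/day, D_R = D/R = 0.001705 m²/day.
Peak time from v_R²t² + 2D_R t − x² = 0: t = (√(D_R² + v_R²x²) − D_R)/v_R².
√(D_R² + v_R²x²) = √(0.001705² + 0.09654² × 82.4²) = 7.955; v_R² = 0.009320.
t = (7.955 − 0.001705)/0.009320 = 853 days.

853 days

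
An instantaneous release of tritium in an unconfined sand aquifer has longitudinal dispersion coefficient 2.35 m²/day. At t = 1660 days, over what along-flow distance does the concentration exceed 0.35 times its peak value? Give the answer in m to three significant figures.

The plume is Gaussian with σ = √(2Dt) = √(2 × 2.35 × 1660) = 88.33 m.
C/C_peak = exp(−Δx²/(2σ²)) = 0.35 ⇒ Δx = σ·√(−2 ln 0.35) = 88.33 × 1.449 = 128.0 m.
Width = 2Δx = 256 m.

256 m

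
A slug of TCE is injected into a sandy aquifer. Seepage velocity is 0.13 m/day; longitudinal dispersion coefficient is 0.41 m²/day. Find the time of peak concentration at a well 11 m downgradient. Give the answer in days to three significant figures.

63.8 days

For the 1D instantaneous-source solution, setting ∂C/∂t = 0 at fixed x gives v²t² + 2Dt − x² = 0, so t = (√(D² + v²x²) − D)/v².
√(D² + v²x²) = √(0.41² + 0.13² × 11²) = 1.488; v² = 0.0169.
t = (1.488 − 0.41)/0.0169 = 63.8 days (vs. the pure-advection estimate x/v = 84.6 d).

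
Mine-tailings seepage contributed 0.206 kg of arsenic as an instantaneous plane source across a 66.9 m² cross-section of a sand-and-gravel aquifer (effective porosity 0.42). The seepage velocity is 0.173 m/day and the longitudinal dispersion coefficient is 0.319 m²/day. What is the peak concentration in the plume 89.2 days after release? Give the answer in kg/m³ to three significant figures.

0.000388 kg/m³

The peak of an instantaneous 1D plume sits at x = vt; there the Gaussian factor is 1 and C_max = M/(n_e·A·√(4πDt)), where n_e·A is the pore area the mass is dissolved in.
√(4πDt) = √(4π × 0.319 × 89.2) = 18.91 m, so C_max = 0.206/(0.42 × 66.9 × 18.91) = 0.000388 kg/m³.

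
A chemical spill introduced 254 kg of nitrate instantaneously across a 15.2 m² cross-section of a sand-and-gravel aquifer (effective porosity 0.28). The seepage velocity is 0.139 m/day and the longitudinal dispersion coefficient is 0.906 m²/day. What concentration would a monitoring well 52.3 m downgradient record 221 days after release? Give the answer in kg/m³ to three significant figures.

For an instantaneous plane source, C(x,t) = M/(n_e·A·√(4πDt)) · exp(−(x−vt)²/(4Dt)), with n_e·A the pore (flow) area.
Plume center vt = 0.139 × 221 = 30.719 m, so the well at 52.3 m is 21.581 m downgradient of the peak.
√(4πDt) = 50.16 m, giving peak height M/(n_e·A·√(4πDt)) = 254/(0.28 × 15.2 × 50.16) = 1.190 kg/m³.
(x−vt)²/(4Dt) = (21.581)²/(4 × 0.906 × 221) = 0.5815; exp(−0.5815) = 0.5591.
C = 1.190 × 0.5591 = 0.665 kg/m³.

0.665 kg/m³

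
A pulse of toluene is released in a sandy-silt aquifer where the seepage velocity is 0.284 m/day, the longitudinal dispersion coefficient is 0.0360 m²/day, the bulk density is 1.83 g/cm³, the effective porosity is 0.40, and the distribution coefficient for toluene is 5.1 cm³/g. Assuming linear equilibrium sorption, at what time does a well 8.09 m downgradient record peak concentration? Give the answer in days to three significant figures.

682 days

Retardation factor R = 1 + ρ_b·K_d/n = 1 + 1.83 × 5.1/0.40 = 24.33.
Sorption retards both mechanisms: v_R = v/R = 0.01167 m/day, D_R = D/R = 0.001480 m²/day.
Peak time from v_R²t² + 2D_R t − x² = 0: t = (√(D_R² + v_R²x²) − D_R)/v_R².
√(D_R² + v_R²x²) = √(0.001480² + 0.01167² × 8.09²) = 0.09442; v_R² = 0.0001362.
t = (0.09442 − 0.001480)/0.0001362 = 682 days.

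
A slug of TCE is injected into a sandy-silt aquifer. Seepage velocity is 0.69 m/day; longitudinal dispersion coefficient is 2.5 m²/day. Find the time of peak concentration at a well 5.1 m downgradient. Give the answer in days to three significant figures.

3.82 days

For the 1D instantaneous-source solution, setting ∂C/∂t = 0 at fixed x gives v²t² + 2Dt − x² = 0, so t = (√(D² + v²x²) − D)/v².
√(D² + v²x²) = √(2.5² + 0.69² × 5.1²) = 4.317; v² = 0.4761.
t = (4.317 − 2.5)/0.4761 = 3.82 days (vs. the pure-advection estimate x/v = 7.39 d).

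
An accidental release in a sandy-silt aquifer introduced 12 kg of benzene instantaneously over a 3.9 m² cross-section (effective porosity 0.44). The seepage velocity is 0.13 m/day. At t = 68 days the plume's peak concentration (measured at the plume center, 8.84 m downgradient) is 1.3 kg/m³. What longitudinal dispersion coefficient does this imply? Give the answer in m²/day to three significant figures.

0.0339 m²/day

At the plume center C_max = M/(n_e·A·√(4πDt)), so D = M²/(4πt·(n_e·A·C_max)²).
n_e·A·C_max = 0.44 × 3.9 × 1.3 = 2.231 kg/m.
D = 12²/(4π × 68 × 2.231²) = 0.0339 m²/day.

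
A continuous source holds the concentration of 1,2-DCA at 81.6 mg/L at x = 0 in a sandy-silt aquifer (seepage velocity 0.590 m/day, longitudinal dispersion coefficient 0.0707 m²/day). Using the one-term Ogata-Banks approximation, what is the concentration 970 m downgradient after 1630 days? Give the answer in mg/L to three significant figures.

23.9 mg/L

For a continuous step input, C/C₀ ≈ ½·erfc((x−vt)/(2√(Dt))).
vt = 0.590 × 1630 = 961.7 m and 2√(Dt) = 2√(0.0707 × 1630) = 21.47 m.
Argument (x−vt)/(2√(Dt)) = (970 − 961.7)/21.47 = 0.3866; ½·erfc(0.3866) = 0.2923.
C = 81.6 × 0.2923 = 23.9 mg/L.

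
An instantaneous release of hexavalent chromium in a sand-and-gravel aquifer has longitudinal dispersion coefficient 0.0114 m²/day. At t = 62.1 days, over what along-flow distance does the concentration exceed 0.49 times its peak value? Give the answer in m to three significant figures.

The plume is Gaussian with σ = √(2Dt) = √(2 × 0.0114 × 62.1) = 1.190 m.
C/C_peak = exp(−Δx²/(2σ²)) = 0.49 ⇒ Δx = σ·√(−2 ln 0.49) = 1.190 × 1.194 = 1.421 m.
Width = 2Δx = 2.84 m.

2.84 m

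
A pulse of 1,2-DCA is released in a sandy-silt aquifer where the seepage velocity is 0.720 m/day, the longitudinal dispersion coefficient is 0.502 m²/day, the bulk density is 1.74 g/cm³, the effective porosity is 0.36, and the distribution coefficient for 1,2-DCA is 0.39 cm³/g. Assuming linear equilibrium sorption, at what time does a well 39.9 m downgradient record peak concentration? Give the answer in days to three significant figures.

Retardation factor R = 1 + ρ_b·K_d/n = 1 + 1.74 × 0.39/0.36 = 2.885.
Sorption retards both mechanisms: v_R = v/R = 0.2496 m/day, D_R = D/R = 0.1740 m²/day.
Peak time from v_R²t² + 2D_R t − x² = 0: t = (√(D_R² + v_R²x²) − D_R)/v_R².
√(D_R² + v_R²x²) = √(0.1740² + 0.2496² × 39.9²) = 9.961; v_R² = 0.06230.
t = (9.961 − 0.1740)/0.06230 = 157 days.

157 days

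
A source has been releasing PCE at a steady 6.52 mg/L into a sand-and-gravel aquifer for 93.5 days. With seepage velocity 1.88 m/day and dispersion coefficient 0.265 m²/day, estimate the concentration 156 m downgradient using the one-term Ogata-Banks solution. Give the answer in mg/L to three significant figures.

For a continuous step input, C/C₀ ≈ ½·erfc((x−vt)/(2√(Dt))).
vt = 1.88 × 93.5 = 175.78 m and 2√(Dt) = 2√(0.265 × 93.5) = 9.955 m.
Argument (x−vt)/(2√(Dt)) = (156 − 175.78)/9.955 = -1.987; ½·erfc(-1.987) = 0.9975.
C = 6.52 × 0.9975 = 6.50 mg/L.

6.50 mg/L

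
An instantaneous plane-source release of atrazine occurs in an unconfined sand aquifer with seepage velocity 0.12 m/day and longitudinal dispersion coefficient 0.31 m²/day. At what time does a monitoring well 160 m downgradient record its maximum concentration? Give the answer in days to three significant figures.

For the 1D instantaneous-source solution, setting ∂C/∂t = 0 at fixed x gives v²t² + 2Dt − x² = 0, so t = (√(D² + v²x²) − D)/v².
√(D² + v²x²) = √(0.31² + 0.12² × 160²) = 19.20; v² = 0.0144.
t = (19.20 − 0.31)/0.0144 = 1310 days (vs. the pure-advection estimate x/v = 1330 d).

1310 days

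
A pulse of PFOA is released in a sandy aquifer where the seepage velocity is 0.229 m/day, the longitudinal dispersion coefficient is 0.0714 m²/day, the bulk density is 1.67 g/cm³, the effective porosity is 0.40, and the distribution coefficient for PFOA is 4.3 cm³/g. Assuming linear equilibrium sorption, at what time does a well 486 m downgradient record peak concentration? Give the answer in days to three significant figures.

40200 days

Retardation factor R = 1 + ρ_b·K_d/n = 1 + 1.67 × 4.3/0.40 = 18.95.
Sorption retards both mechanisms: v_R = v/R = 0.01208 m/day, D_R = D/R = 0.003768 m²/day.
Peak time from v_R²t² + 2D_R t − x² = 0: t = (√(D_R² + v_R²x²) − D_R)/v_R².
√(D_R² + v_R²x²) = √(0.003768² + 0.01208² × 486²) = 5.871; v_R² = 0.0001459.
t = (5.871 − 0.003768)/0.0001459 = 40200 days.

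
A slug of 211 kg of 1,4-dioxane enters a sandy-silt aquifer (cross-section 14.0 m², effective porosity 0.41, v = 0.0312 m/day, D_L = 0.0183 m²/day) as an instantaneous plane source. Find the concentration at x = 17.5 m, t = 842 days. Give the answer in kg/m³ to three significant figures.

0.758 kg/m³

For an instantaneous plane source, C(x,t) = M/(n_e·A·√(4πDt)) · exp(−(x−vt)²/(4Dt)), with n_e·A the pore (flow) area.
Plume center vt = 0.0312 × 842 = 26.2704 m, so the well at 17.5 m is 8.7704 m upgradient of the peak.
√(4πDt) = 13.92 m, giving peak height M/(n_e·A·√(4πDt)) = 211/(0.41 × 14.0 × 13.92) = 2.641 kg/m³.
(x−vt)²/(4Dt) = (-8.7704)²/(4 × 0.0183 × 842) = 1.248; exp(−1.248) = 0.2871.
C = 2.641 × 0.2871 = 0.758 kg/m³.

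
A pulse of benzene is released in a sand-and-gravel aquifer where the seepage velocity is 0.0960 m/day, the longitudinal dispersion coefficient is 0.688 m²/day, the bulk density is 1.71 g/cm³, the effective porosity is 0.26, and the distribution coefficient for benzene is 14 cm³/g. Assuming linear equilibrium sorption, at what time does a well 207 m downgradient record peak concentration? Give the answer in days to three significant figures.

Retardation factor R = 1 + ρ_b·K_d/n = 1 + 1.71 × 14/0.26 = 93.08.
Sorption retards both mechanisms: v_R = v/R = 0.001031 m/day, D_R = D/R = 0.007391 m²/day.
Peak time from v_R²t² + 2D_R t − x² = 0: t = (√(D_R² + v_R²x²) − D_R)/v_R².
√(D_R² + v_R²x²) = √(0.007391² + 0.001031² × 207²) = 0.2135; v_R² = 1.063e-06.
t = (0.2135 − 0.007391)/1.063e-06 = 194000 days.

194000 days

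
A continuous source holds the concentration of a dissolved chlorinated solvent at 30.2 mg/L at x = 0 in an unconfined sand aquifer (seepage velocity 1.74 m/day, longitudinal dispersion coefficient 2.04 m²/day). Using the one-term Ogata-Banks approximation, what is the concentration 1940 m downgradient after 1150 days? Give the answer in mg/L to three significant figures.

For a continuous step input, C/C₀ ≈ ½·erfc((x−vt)/(2√(Dt))).
vt = 1.74 × 1150 = 2001 m and 2√(Dt) = 2√(2.04 × 1150) = 96.87 m.
Argument (x−vt)/(2√(Dt)) = (1940 − 2001)/96.87 = -0.6297; ½·erfc(-0.6297) = 0.8134.
C = 30.2 × 0.8134 = 24.6 mg/L.

24.6 mg/L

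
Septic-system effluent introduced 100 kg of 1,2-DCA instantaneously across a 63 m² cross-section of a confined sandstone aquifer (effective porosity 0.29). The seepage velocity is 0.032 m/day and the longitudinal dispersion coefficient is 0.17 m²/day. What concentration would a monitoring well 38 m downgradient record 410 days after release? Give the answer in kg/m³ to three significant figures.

For an instantaneous plane source, C(x,t) = M/(n_e·A·√(4πDt)) · exp(−(x−vt)²/(4Dt)), with n_e·A the pore (flow) area.
Plume center vt = 0.032 × 410 = 13.12 m, so the well at 38 m is 24.88 m downgradient of the peak.
√(4πDt) = 29.60 m, giving peak height M/(n_e·A·√(4πDt)) = 100/(0.29 × 63 × 29.60) = 0.1849 kg/m³.
(x−vt)²/(4Dt) = (24.88)²/(4 × 0.17 × 410) = 2.220; exp(−2.220) = 0.1086.
C = 0.1849 × 0.1086 = 0.0201 kg/m³.

0.0201 kg/m³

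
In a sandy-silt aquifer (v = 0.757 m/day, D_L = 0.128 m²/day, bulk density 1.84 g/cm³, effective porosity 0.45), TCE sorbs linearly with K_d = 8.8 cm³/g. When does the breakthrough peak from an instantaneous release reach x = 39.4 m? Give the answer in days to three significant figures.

1920 days

Retardation factor R = 1 + ρ_b·K_d/n = 1 + 1.84 × 8.8/0.45 = 36.98.
Sorption retards both mechanisms: v_R = v/R = 0.02047 m/day, D_R = D/R = 0.003461 m²/day.
Peak time from v_R²t² + 2D_R t − x² = 0: t = (√(D_R² + v_R²x²) − D_R)/v_R².
√(D_R² + v_R²x²) = √(0.003461² + 0.02047² × 39.4²) = 0.8065; v_R² = 0.0004190.
t = (0.8065 − 0.003461)/0.0004190 = 1920 days.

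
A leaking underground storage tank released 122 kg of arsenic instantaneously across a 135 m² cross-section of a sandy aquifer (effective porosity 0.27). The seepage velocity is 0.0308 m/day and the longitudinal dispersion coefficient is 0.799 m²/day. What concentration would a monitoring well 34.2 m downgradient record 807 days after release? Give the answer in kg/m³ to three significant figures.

For an instantaneous plane source, C(x,t) = M/(n_e·A·√(4πDt)) · exp(−(x−vt)²/(4Dt)), with n_e·A the pore (flow) area.
Plume center vt = 0.0308 × 807 = 24.8556 m, so the well at 34.2 m is 9.3444 m downgradient of the peak.
√(4πDt) = 90.02 m, giving peak height M/(n_e·A·√(4πDt)) = 122/(0.27 × 135 × 90.02) = 0.03718 kg/m³.
(x−vt)²/(4Dt) = (9.3444)²/(4 × 0.799 × 807) = 0.03385; exp(−0.03385) = 0.9667.
C = 0.03718 × 0.9667 = 0.0359 kg/m³.

0.0359 kg/m³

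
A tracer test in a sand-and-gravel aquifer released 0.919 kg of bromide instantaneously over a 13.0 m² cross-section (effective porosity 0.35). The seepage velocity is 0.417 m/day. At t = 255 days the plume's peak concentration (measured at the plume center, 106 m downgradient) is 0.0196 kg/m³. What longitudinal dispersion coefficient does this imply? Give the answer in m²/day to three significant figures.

At the plume center C_max = M/(n_e·A·√(4πDt)), so D = M²/(4πt·(n_e·A·C_max)²).
n_e·A·C_max = 0.35 × 13.0 × 0.0196 = 0.08918 kg/m.
D = 0.919²/(4π × 255 × 0.08918²) = 0.0331 m²/day.

0.0331 m²/day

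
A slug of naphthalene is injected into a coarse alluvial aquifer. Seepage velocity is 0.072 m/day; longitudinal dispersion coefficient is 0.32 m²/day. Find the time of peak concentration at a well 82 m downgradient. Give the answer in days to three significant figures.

1080 days

For the 1D instantaneous-source solution, setting ∂C/∂t = 0 at fixed x gives v²t² + 2Dt − x² = 0, so t = (√(D² + v²x²) − D)/v².
√(D² + v²x²) = √(0.32² + 0.072² × 82²) = 5.913; v² = 0.005184.
t = (5.913 − 0.32)/0.005184 = 1080 days (vs. the pure-advection estimate x/v = 1140 d).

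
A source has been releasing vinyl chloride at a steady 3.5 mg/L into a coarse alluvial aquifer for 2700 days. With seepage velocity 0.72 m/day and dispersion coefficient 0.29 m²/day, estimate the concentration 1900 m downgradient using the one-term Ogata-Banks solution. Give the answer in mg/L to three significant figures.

For a continuous step input, C/C₀ ≈ ½·erfc((x−vt)/(2√(Dt))).
vt = 0.72 × 2700 = 1944 m and 2√(Dt) = 2√(0.29 × 2700) = 55.96 m.
Argument (x−vt)/(2√(Dt)) = (1900 − 1944)/55.96 = -0.7863; ½·erfc(-0.7863) = 0.8669.
C = 3.5 × 0.8669 = 3.03 mg/L.

3.03 mg/L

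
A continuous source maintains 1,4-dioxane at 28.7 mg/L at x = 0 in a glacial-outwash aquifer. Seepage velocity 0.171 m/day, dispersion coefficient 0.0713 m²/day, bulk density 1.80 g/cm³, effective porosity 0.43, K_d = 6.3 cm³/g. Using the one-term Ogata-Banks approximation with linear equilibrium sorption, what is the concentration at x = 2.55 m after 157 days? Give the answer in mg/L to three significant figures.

1.19 mg/L

Retardation factor R = 1 + ρ_b·K_d/n = 1 + 1.80 × 6.3/0.43 = 27.37.
Sorption retards both mechanisms: v_R = v/R = 0.006248 m/day, D_R = D/R = 0.002605 m²/day.
v_R·t = 0.006248 × 157 = 0.980936 m; 2√(D_R t) = 1.279 m; argument = (2.55 − 0.980936)/1.279 = 1.227.
C = C₀ × ½·erfc(1.227) = 28.7 × 0.04135 = 1.19 mg/L.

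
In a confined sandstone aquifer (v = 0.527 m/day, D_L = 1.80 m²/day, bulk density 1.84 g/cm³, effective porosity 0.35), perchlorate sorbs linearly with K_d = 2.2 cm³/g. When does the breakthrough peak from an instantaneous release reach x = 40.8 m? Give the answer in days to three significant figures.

895 days

Retardation factor R = 1 + ρ_b·K_d/n = 1 + 1.84 × 2.2/0.35 = 12.57.
Sorption retards both mechanisms: v_R = v/R = 0.04193 m/day, D_R = D/R = 0.1432 m²/day.
Peak time from v_R²t² + 2D_R t − x² = 0: t = (√(D_R² + v_R²x²) − D_R)/v_R².
√(D_R² + v_R²x²) = √(0.1432² + 0.04193² × 40.8²) = 1.717; v_R² = 0.001758.
t = (1.717 − 0.1432)/0.001758 = 895 days.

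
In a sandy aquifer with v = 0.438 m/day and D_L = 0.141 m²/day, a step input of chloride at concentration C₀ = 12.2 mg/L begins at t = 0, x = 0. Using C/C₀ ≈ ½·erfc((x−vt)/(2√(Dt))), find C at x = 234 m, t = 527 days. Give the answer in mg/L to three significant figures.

For a continuous step input, C/C₀ ≈ ½·erfc((x−vt)/(2√(Dt))).
vt = 0.438 × 527 = 230.826 m and 2√(Dt) = 2√(0.141 × 527) = 17.24 m.
Argument (x−vt)/(2√(Dt)) = (234 − 230.826)/17.24 = 0.1841; ½·erfc(0.1841) = 0.3973.
C = 12.2 × 0.3973 = 4.85 mg/L.

4.85 mg/L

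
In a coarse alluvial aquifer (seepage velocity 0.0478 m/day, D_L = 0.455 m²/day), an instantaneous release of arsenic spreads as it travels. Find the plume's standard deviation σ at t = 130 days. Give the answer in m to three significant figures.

Dispersive spreading gives a Gaussian with σ² = 2Dt; advection only shifts the center.
σ = √(2 × 0.455 × 130) = 10.9 m.

10.9 m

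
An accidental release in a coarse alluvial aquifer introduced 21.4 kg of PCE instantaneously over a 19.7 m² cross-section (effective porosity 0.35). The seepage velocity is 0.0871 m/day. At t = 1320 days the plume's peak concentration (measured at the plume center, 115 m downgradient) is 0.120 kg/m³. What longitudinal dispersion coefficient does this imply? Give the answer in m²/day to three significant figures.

0.0403 m²/day

At the plume center C_max = M/(n_e·A·√(4πDt)), so D = M²/(4πt·(n_e·A·C_max)²).
n_e·A·C_max = 0.35 × 19.7 × 0.120 = 0.8274 kg/m.
D = 21.4²/(4π × 1320 × 0.8274²) = 0.0403 m²/day.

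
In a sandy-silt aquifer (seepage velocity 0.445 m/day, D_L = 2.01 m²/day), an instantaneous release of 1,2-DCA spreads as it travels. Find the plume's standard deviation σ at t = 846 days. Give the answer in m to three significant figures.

Dispersive spreading gives a Gaussian with σ² = 2Dt; advection only shifts the center.
σ = √(2 × 2.01 × 846) = 58.3 m.

58.3 m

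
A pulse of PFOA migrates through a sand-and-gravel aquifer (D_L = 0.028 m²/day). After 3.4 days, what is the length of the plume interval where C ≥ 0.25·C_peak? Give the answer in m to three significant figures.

The plume is Gaussian with σ = √(2Dt) = √(2 × 0.028 × 3.4) = 0.4363 m.
C/C_peak = exp(−Δx²/(2σ²)) = 0.25 ⇒ Δx = σ·√(−2 ln 0.25) = 0.4363 × 1.665 = 0.7264 m.
Width = 2Δx = 1.45 m.

1.45 m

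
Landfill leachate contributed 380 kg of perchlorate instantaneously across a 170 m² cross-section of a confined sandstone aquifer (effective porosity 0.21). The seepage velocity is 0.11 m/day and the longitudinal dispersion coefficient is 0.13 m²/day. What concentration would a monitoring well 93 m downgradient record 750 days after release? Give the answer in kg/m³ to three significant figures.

For an instantaneous plane source, C(x,t) = M/(n_e·A·√(4πDt)) · exp(−(x−vt)²/(4Dt)), with n_e·A the pore (flow) area.
Plume center vt = 0.11 × 750 = 82.5 m, so the well at 93 m is 10.5 m downgradient of the peak.
√(4πDt) = 35.00 m, giving peak height M/(n_e·A·√(4πDt)) = 380/(0.21 × 170 × 35.00) = 0.3041 kg/m³.
(x−vt)²/(4Dt) = (10.5)²/(4 × 0.13 × 750) = 0.2827; exp(−0.2827) = 0.7537.
C = 0.3041 × 0.7537 = 0.229 kg/m³.

0.229 kg/m³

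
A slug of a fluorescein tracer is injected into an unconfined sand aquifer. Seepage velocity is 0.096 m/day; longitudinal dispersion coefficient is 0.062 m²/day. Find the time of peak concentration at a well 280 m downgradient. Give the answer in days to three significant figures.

2910 days

For the 1D instantaneous-source solution, setting ∂C/∂t = 0 at fixed x gives v²t² + 2Dt − x² = 0, so t = (√(D² + v²x²) − D)/v².
√(D² + v²x²) = √(0.062² + 0.096² × 280²) = 26.88; v² = 0.009216.
t = (26.88 − 0.062)/0.009216 = 2910 days (vs. the pure-advection estimate x/v = 2920 d).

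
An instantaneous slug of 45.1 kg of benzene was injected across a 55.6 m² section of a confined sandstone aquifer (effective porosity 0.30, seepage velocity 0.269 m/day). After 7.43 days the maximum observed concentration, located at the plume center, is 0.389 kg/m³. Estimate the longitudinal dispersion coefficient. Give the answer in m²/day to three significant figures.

0.517 m²/day

At the plume center C_max = M/(n_e·A·√(4πDt)), so D = M²/(4πt·(n_e·A·C_max)²).
n_e·A·C_max = 0.30 × 55.6 × 0.389 = 6.489 kg/m.
D = 45.1²/(4π × 7.43 × 6.489²) = 0.517 m²/day.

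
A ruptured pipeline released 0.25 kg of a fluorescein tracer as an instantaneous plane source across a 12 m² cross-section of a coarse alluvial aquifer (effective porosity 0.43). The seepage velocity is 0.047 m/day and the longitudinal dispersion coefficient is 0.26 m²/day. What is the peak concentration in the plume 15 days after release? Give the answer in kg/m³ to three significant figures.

0.00692 kg/m³

The peak of an instantaneous 1D plume sits at x = vt; there the Gaussian factor is 1 and C_max = M/(n_e·A·√(4πDt)), where n_e·A is the pore area the mass is dissolved in.
√(4πDt) = √(4π × 0.26 × 15) = 7.001 m, so C_max = 0.25/(0.43 × 12 × 7.001) = 0.00692 kg/m³.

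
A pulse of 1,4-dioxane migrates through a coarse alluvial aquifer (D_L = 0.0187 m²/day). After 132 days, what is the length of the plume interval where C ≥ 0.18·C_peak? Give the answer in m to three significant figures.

8.23 m

The plume is Gaussian with σ = √(2Dt) = √(2 × 0.0187 × 132) = 2.222 m.
C/C_peak = exp(−Δx²/(2σ²)) = 0.18 ⇒ Δx = σ·√(−2 ln 0.18) = 2.222 × 1.852 = 4.115 m.
Width = 2Δx = 8.23 m.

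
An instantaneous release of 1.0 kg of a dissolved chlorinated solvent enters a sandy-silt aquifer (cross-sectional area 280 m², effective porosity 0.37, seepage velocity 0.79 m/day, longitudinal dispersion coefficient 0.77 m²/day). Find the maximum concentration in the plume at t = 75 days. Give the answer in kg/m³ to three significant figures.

0.000358 kg/m³

The peak of an instantaneous 1D plume sits at x = vt; there the Gaussian factor is 1 and C_max = M/(n_e·A·√(4πDt)), where n_e·A is the pore area the mass is dissolved in.
√(4πDt) = √(4π × 0.77 × 75) = 26.94 m, so C_max = 1.0/(0.37 × 280 × 26.94) = 0.000358 kg/m³.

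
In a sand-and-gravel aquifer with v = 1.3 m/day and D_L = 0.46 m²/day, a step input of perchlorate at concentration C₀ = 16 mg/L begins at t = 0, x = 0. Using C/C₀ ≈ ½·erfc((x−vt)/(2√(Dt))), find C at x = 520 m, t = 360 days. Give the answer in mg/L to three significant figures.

For a continuous step input, C/C₀ ≈ ½·erfc((x−vt)/(2√(Dt))).
vt = 1.3 × 360 = 468 m and 2√(Dt) = 2√(0.46 × 360) = 25.74 m.
Argument (x−vt)/(2√(Dt)) = (520 − 468)/25.74 = 2.020; ½·erfc(2.020) = 0.002140.
C = 16 × 0.002140 = 0.0342 mg/L.

0.0342 mg/L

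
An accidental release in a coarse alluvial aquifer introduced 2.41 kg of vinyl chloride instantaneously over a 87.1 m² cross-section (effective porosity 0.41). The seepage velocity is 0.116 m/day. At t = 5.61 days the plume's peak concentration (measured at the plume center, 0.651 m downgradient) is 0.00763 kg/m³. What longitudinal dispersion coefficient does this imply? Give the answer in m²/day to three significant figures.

At the plume center C_max = M/(n_e·A·√(4πDt)), so D = M²/(4πt·(n_e·A·C_max)²).
n_e·A·C_max = 0.41 × 87.1 × 0.00763 = 0.2725 kg/m.
D = 2.41²/(4π × 5.61 × 0.2725²) = 1.11 m²/day.

1.11 m²/day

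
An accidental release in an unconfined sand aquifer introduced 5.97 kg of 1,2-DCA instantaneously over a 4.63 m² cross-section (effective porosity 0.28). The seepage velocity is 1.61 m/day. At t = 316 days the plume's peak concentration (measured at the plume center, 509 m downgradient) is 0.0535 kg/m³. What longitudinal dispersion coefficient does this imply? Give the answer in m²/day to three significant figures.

1.87 m²/day

At the plume center C_max = M/(n_e·A·√(4πDt)), so D = M²/(4πt·(n_e·A·C_max)²).
n_e·A·C_max = 0.28 × 4.63 × 0.0535 = 0.06936 kg/m.
D = 5.97²/(4π × 316 × 0.06936²) = 1.87 m²/day.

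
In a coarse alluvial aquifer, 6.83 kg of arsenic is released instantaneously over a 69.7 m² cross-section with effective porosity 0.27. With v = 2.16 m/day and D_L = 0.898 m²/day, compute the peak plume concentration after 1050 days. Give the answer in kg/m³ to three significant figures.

0.00333 kg/m³

The peak of an instantaneous 1D plume sits at x = vt; there the Gaussian factor is 1 and C_max = M/(n_e·A·√(4πDt)), where n_e·A is the pore area the mass is dissolved in.
√(4πDt) = √(4π × 0.898 × 1050) = 108.9 m, so C_max = 6.83/(0.27 × 69.7 × 108.9) = 0.00333 kg/m³.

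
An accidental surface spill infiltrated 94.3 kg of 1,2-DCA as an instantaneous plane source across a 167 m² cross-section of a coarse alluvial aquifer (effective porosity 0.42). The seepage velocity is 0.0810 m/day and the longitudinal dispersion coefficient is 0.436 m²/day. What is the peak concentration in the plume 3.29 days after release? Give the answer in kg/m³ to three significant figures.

0.317 kg/m³

The peak of an instantaneous 1D plume sits at x = vt; there the Gaussian factor is 1 and C_max = M/(n_e·A·√(4πDt)), where n_e·A is the pore area the mass is dissolved in.
√(4πDt) = √(4π × 0.436 × 3.29) = 4.246 m, so C_max = 94.3/(0.42 × 167 × 4.246) = 0.317 kg/m³.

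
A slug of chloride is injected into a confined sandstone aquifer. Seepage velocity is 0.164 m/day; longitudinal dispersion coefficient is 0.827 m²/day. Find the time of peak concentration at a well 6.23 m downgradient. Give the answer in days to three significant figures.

For the 1D instantaneous-source solution, setting ∂C/∂t = 0 at fixed x gives v²t² + 2Dt − x² = 0, so t = (√(D² + v²x²) − D)/v².
√(D² + v²x²) = √(0.827² + 0.164² × 6.23²) = 1.314; v² = 0.026896.
t = (1.314 − 0.827)/0.026896 = 18.1 days (vs. the pure-advection estimate x/v = 38.0 d).

18.1 days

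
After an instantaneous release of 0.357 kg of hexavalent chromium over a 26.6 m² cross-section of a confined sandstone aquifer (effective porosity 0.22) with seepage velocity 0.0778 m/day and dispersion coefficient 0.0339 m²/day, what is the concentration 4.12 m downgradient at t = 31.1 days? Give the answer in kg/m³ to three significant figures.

For an instantaneous plane source, C(x,t) = M/(n_e·A·√(4πDt)) · exp(−(x−vt)²/(4Dt)), with n_e·A the pore (flow) area.
Plume center vt = 0.0778 × 31.1 = 2.41958 m, so the well at 4.12 m is 1.70042 m downgradient of the peak.
√(4πDt) = 3.640 m, giving peak height M/(n_e·A·√(4πDt)) = 0.357/(0.22 × 26.6 × 3.640) = 0.01676 kg/m³.
(x−vt)²/(4Dt) = (1.70042)²/(4 × 0.0339 × 31.1) = 0.6856; exp(−0.6856) = 0.5038.
C = 0.01676 × 0.5038 = 0.00844 kg/m³.

0.00844 kg/m³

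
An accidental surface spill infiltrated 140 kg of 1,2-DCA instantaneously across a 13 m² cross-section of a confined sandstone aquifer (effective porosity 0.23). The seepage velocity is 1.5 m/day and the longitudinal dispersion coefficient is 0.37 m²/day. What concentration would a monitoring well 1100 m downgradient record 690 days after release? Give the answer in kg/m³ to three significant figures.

For an instantaneous plane source, C(x,t) = M/(n_e·A·√(4πDt)) · exp(−(x−vt)²/(4Dt)), with n_e·A the pore (flow) area.
Plume center vt = 1.5 × 690 = 1035 m, so the well at 1100 m is 65 m downgradient of the peak.
√(4πDt) = 56.64 m, giving peak height M/(n_e·A·√(4πDt)) = 140/(0.23 × 13 × 56.64) = 0.8267 kg/m³.
(x−vt)²/(4Dt) = (65)²/(4 × 0.37 × 690) = 4.137; exp(−4.137) = 0.01597.
C = 0.8267 × 0.01597 = 0.0132 kg/m³.

0.0132 kg/m³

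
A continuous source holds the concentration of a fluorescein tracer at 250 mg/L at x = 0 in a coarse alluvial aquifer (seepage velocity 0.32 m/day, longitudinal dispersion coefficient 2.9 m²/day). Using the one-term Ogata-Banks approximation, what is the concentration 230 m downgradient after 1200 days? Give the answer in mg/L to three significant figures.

For a continuous step input, C/C₀ ≈ ½·erfc((x−vt)/(2√(Dt))).
vt = 0.32 × 1200 = 384 m and 2√(Dt) = 2√(2.9 × 1200) = 118.0 m.
Argument (x−vt)/(2√(Dt)) = (230 − 384)/118.0 = -1.305; ½·erfc(-1.305) = 0.9675.
C = 250 × 0.9675 = 242 mg/L.

242 mg/L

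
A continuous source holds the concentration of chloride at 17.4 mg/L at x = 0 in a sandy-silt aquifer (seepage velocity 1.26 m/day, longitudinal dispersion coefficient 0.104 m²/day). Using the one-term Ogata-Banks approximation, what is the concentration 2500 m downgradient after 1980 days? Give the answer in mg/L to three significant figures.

For a continuous step input, C/C₀ ≈ ½·erfc((x−vt)/(2√(Dt))).
vt = 1.26 × 1980 = 2494.8 m and 2√(Dt) = 2√(0.104 × 1980) = 28.70 m.
Argument (x−vt)/(2√(Dt)) = (2500 − 2494.8)/28.70 = 0.1812; ½·erfc(0.1812) = 0.3989.
C = 17.4 × 0.3989 = 6.94 mg/L.

6.94 mg/L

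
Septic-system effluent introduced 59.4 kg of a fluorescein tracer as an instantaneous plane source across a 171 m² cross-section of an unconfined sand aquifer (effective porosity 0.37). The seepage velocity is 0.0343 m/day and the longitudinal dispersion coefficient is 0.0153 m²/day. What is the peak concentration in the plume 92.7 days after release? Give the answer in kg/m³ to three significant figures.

The peak of an instantaneous 1D plume sits at x = vt; there the Gaussian factor is 1 and C_max = M/(n_e·A·√(4πDt)), where n_e·A is the pore area the mass is dissolved in.
√(4πDt) = √(4π × 0.0153 × 92.7) = 4.222 m, so C_max = 59.4/(0.37 × 171 × 4.222) = 0.222 kg/m³.

0.222 kg/m³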